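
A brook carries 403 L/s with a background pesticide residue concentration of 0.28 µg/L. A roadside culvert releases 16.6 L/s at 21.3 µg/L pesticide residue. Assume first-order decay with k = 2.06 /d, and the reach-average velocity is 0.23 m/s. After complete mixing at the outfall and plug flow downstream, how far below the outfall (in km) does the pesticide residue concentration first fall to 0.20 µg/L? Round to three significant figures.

Conservation of mass: C = (403.0·0.2800 + 16.60·21.30) / 419.6 = 466.4/419.6 = 1.112 µg/L.
Set 1.112·exp(−k·t) = 0.20 → t = ln(1.112/0.20)/k = 71940 s = 19.98 h.
Distance = v·t = 0.23·71940 = 16550 m = 16.55 km.

16.5 km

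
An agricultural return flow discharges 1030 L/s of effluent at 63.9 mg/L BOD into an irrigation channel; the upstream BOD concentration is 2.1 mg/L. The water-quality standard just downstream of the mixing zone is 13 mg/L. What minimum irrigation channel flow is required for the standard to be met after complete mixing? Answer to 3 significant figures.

4810 L/s

Set C_mix = 13: (Q·2.100 + 1030·63.90) / (Q + 1030) = 13
→ Q = 1030·(63.90 − 13)/(13 − 2.100) = 4810 L/s.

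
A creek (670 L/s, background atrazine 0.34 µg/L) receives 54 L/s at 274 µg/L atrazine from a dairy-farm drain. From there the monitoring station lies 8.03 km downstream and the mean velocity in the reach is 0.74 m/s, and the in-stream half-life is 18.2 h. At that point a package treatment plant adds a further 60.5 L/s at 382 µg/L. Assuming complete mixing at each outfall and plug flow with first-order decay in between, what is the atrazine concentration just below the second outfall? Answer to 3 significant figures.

Mixed concentration C = ΣQC/ΣQ = (670.0·0.3400 + 54.00·274.0) / 724.0 = 15020/724.0 = 20.75 µg/L; combined flow 724.0 L/s.
Travel time t = 8.03·1000 / 0.74 = 10850 s = 3.014 h.
Half-life 18.2 h → k = ln 2 / 18.2 = 0.03809 h⁻¹ = 0.9140 d⁻¹.
After decay, C = 20.75 × e^(−kt) = 20.75 × 0.8915 = 18.50 µg/L.
At the second outfall, C = (724.0·18.50 + 60.50·382.0) / (724.0 + 60.50) = 46.53 µg/L.

46.5 µg/L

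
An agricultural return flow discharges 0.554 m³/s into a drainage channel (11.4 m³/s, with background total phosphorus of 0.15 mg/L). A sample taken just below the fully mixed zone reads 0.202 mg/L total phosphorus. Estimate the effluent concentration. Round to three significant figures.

Mass balance: 11.40·0.1500 + 0.5540·Cₑ = 11.95·0.2020
→ Cₑ = (11.95·0.2020 − 11.40·0.1500) / 0.5540 = 1.272 mg/L.

1.27 mg/L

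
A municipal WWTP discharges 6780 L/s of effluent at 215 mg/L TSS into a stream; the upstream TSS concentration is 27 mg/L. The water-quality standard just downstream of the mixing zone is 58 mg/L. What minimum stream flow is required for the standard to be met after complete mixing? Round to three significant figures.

34300 L/s

Set C_mix = 58: (Q·27.00 + 6780·215.0) / (Q + 6780) = 58
→ Q = 6780·(215.0 − 58)/(58 − 27.00) = 34340 L/s.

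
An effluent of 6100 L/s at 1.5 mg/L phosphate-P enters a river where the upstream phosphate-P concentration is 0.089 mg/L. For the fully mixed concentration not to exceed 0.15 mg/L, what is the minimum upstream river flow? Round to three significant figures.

Set C_mix = 0.15: (Q·0.08900 + 6100·1.500) / (Q + 6100) = 0.15
→ Q = 6100·(1.500 − 0.15)/(0.15 − 0.08900) = 135000 L/s.

135000 L/s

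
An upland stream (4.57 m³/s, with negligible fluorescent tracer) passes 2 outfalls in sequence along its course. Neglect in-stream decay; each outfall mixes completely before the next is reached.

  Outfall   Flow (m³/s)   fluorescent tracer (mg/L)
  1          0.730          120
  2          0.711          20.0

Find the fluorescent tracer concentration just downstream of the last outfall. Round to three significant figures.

After outfall 1: Q = 4.570 + 0.7300 = 5.300 m³/s; C = (4.570·0 + 0.7300·120.0)/5.300 = 16.53 mg/L.
After outfall 2: Q = 5.300 + 0.7110 = 6.011 m³/s; C = (5.300·16.53 + 0.7110·20.00)/6.011 = 16.94 mg/L.

16.9 mg/L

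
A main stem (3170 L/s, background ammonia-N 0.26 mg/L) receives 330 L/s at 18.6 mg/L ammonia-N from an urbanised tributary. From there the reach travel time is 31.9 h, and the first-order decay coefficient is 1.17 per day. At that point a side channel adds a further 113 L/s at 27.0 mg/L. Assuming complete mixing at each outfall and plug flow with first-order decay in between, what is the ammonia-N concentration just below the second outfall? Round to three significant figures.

Mass balance: C = (3170·0.2600 + 330.0·18.60) / 3500 = 6962/3500 = 1.989 mg/L; combined flow 3500 L/s.
After decay, C = 1.989 × e^(−kt) = 1.989 × 0.2112 = 0.4200 mg/L.
Second outfall: C = (3500·0.4200 + 113.0·27.00)/3613 = 1.251 mg/L.

1.25 mg/L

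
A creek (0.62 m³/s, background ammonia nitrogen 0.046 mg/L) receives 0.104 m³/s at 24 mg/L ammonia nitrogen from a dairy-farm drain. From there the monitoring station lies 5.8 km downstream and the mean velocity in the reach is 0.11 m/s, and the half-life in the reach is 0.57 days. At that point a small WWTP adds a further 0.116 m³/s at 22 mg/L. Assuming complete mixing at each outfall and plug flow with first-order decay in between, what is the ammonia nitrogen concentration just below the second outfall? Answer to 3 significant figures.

4.47 mg/L

Flow-weighted average: C = (0.6200·0.04600 + 0.1040·24.00) / 0.7240 = 2.525/0.7240 = 3.487 mg/L; combined flow 0.7240 m³/s.
Travel time t = 5.8·1000 / 0.11 = 52730 s = 14.65 h.
Half-life 0.57 d → k = ln 2 / 0.57 = 1.216 d⁻¹.
Decay over the reach: 3.487·exp(−kt) = 3.487·0.4761 = 1.660 mg/L.
Second outfall: C = (0.7240·1.660 + 0.1160·22.00)/0.8400 = 4.469 mg/L.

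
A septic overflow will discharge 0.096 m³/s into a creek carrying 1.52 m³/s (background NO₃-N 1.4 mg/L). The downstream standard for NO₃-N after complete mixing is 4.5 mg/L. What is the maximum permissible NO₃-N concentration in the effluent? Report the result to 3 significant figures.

At the limit, (Qr·Cr + Qe·Cₑ)/(Qr + Qe) = 4.5:
Cₑ = (1.616·4.5 − 1.520·1.400) / 0.09600 = 53.58 mg/L.

53.6 mg/L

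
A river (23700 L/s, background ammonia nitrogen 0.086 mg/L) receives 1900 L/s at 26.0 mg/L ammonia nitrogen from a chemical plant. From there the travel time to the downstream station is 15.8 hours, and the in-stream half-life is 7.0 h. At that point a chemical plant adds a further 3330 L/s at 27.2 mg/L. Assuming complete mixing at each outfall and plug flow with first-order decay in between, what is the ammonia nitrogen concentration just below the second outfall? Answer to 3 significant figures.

3.50 mg/L

After mixing, C = (23700·0.08600 + 1900·26.00) / 25600 = 51440/25600 = 2.009 mg/L; combined flow 25600 L/s.
Half-life 7.0 h → k = ln 2 / 7.0 = 0.09902 h⁻¹ = 2.377 d⁻¹.
Decay over the reach: 2.009·exp(−kt) = 2.009·0.2092 = 0.4203 mg/L.
At the second outfall, C = (25600·0.4203 + 3330·27.20) / (25600 + 3330) = 3.503 mg/L.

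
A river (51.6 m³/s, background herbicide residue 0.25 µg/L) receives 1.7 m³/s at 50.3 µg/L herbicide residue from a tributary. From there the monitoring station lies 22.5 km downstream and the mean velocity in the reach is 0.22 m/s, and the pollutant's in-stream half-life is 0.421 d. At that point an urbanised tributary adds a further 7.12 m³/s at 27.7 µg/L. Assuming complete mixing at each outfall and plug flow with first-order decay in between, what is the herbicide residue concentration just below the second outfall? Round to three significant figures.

Conservation of mass: C = (51.60·0.2500 + 1.700·50.30) / 53.30 = 98.41/53.30 = 1.846 µg/L; combined flow 53.30 m³/s.
Travel time t = 22.5·1000 / 0.22 = 102300 s = 28.41 h.
Half-life 0.421 d → k = ln 2 / 0.421 = 1.646 d⁻¹.
After decay, C = 1.846 × e^(−kt) = 1.846 × 0.1424 = 0.2630 µg/L.
Second outfall: C = (53.30·0.2630 + 7.120·27.70)/60.42 = 3.496 µg/L.

3.50 µg/L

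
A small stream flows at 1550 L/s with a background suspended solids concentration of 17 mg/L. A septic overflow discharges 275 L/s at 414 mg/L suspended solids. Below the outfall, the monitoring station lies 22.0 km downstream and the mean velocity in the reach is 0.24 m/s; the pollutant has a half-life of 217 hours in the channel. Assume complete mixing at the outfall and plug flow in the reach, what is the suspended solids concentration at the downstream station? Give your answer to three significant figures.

Flow-weighted average: C = (1550·17.00 + 275.0·414.0) / 1825 = 140200/1825 = 76.82 mg/L.
Travel time t = 22.0·1000 / 0.24 = 91670 s = 25.46 h.
Half-life 217 h → k = ln 2 / 217 = 0.003194 h⁻¹ = 0.07666 d⁻¹.
Applying C = C₀e^(−kt): 76.82 × 0.9219 = 70.82 mg/L.

70.8 mg/L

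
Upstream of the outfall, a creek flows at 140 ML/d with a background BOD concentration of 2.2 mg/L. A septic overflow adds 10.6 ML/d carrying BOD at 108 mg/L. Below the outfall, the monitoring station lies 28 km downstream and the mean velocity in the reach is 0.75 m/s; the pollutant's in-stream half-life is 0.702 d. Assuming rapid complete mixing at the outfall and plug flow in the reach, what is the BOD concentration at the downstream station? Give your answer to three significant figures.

6.30 mg/L

Mixed concentration C = ΣQC/ΣQ = (140.0·2.200 + 10.60·108.0) / 150.6 = 1453/150.6 = 9.647 mg/L.
Travel time t = 28·1000 / 0.75 = 37330 s = 10.37 h.
Half-life 0.702 d → k = ln 2 / 0.702 = 0.9874 d⁻¹.
Applying C = C₀e^(−kt): 9.647 × 0.6527 = 6.296 mg/L.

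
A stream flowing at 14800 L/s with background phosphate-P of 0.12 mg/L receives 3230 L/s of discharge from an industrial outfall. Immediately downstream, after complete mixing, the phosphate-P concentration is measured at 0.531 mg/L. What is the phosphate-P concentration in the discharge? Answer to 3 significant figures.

Mass balance: 14800·0.1200 + 3230·Cₑ = 18030·0.5310
→ Cₑ = (18030·0.5310 − 14800·0.1200) / 3230 = 2.414 mg/L.

2.41 mg/L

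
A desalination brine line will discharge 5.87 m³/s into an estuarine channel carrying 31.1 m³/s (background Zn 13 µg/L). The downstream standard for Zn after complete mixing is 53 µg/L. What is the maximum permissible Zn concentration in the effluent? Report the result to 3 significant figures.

265 µg/L

At the limit, (Qr·Cr + Qe·Cₑ)/(Qr + Qe) = 53:
Cₑ = (36.97·53 − 31.10·13.00) / 5.870 = 264.9 µg/L.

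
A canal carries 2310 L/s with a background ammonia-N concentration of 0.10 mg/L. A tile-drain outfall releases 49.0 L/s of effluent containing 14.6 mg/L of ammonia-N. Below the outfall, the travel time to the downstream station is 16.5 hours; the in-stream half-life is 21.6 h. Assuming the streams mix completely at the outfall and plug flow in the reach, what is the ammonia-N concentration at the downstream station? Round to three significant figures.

Flow-weighted average: C = (2310·0.1000 + 49.00·14.60) / 2359 = 946.4/2359 = 0.4012 mg/L.
Half-life 21.6 h → k = ln 2 / 21.6 = 0.03209 h⁻¹ = 0.7702 d⁻¹.
After decay, C = 0.4012 × e^(−kt) = 0.4012 × 0.5889 = 0.2363 mg/L.

0.236 mg/L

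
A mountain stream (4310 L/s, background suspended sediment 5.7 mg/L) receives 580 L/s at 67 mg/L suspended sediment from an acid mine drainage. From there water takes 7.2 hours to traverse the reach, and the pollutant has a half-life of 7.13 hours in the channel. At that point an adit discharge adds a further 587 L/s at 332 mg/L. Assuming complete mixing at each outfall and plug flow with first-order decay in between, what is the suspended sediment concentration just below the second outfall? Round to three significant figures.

41.3 mg/L

Mass balance: C = (4310·5.700 + 580.0·67.00) / 4890 = 63430/4890 = 12.97 mg/L; combined flow 4890 L/s.
Half-life 7.13 h → k = ln 2 / 7.13 = 0.09722 h⁻¹ = 2.333 d⁻¹.
After decay, C = 12.97 × e^(−kt) = 12.97 × 0.4966 = 6.441 mg/L.
Second outfall: C = (4890·6.441 + 587.0·332.0)/5477 = 41.33 mg/L.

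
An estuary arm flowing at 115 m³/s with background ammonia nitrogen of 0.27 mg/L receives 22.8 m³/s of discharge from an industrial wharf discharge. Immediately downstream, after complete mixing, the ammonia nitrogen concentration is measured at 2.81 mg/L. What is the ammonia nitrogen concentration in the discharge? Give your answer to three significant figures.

Mass balance: 115.0·0.2700 + 22.80·Cₑ = 137.8·2.810
→ Cₑ = (137.8·2.810 − 115.0·0.2700) / 22.80 = 15.62 mg/L.

15.6 mg/L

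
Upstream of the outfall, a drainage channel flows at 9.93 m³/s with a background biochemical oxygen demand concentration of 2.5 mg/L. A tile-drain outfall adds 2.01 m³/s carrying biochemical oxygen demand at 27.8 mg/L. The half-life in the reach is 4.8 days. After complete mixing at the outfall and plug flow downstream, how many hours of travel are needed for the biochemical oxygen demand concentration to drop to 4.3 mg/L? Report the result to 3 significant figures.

75.2 h

After mixing, C = (9.930·2.500 + 2.010·27.80) / 11.94 = 80.70/11.94 = 6.759 mg/L.
Half-life 4.8 d → k = ln 2 / 4.8 = 0.1444 d⁻¹.
6.759·exp(−k·t) = 4.3 → t = ln(6.759/4.3)/k = 270600 s = 75.17 h.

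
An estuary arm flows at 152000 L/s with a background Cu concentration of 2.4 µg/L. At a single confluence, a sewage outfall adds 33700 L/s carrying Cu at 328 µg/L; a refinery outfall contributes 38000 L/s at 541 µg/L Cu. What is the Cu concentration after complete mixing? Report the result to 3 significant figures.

143 µg/L

Mixed concentration C = ΣQC/ΣQ = (152000·2.400 + 33700·328.0 + 38000·541.0) / 223700 = 31980000/223700 = 142.9 µg/L.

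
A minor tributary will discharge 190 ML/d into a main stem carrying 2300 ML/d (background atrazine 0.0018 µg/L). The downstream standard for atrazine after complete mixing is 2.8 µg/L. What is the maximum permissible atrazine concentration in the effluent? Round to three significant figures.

At the limit, (Qr·Cr + Qe·Cₑ)/(Qr + Qe) = 2.8:
Cₑ = (2490·2.8 − 2300·0.001800) / 190.0 = 36.67 µg/L.

36.7 µg/L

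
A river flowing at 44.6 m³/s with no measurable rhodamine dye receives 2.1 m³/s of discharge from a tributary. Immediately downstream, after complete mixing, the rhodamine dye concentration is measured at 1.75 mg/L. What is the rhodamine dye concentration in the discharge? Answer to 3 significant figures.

Mass balance: 44.60·0 + 2.100·Cₑ = 46.70·1.750
→ Cₑ = (46.70·1.750 − 44.60·0) / 2.100 = 38.92 mg/L.

38.9 mg/L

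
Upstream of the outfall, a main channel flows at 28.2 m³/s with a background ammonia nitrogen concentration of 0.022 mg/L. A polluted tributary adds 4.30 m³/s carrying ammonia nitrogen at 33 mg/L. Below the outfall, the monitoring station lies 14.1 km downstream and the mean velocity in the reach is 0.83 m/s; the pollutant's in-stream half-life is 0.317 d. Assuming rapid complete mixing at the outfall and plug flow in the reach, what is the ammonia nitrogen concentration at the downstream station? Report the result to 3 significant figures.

Mass balance: C = (28.20·0.02200 + 4.300·33.00) / 32.50 = 142.5/32.50 = 4.385 mg/L.
Travel time t = 14.1·1000 / 0.83 = 16990 s = 4.719 h.
Half-life 0.317 d → k = ln 2 / 0.317 = 2.187 d⁻¹.
Applying C = C₀e^(−kt): 4.385 × 0.6506 = 2.853 mg/L.

2.85 mg/L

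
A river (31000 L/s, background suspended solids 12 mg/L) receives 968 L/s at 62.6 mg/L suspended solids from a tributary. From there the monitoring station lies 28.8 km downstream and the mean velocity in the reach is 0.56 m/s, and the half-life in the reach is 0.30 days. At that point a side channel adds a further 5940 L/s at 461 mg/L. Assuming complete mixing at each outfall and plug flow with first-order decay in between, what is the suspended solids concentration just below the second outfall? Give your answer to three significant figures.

Mixed concentration C = ΣQC/ΣQ = (31000·12.00 + 968.0·62.60) / 31970 = 432600/31970 = 13.53 mg/L; combined flow 31970 L/s.
Travel time t = 28.8·1000 / 0.56 = 51430 s = 14.29 h.
Half-life 0.30 d → k = ln 2 / 0.30 = 2.310 d⁻¹.
Decay over the reach: 13.53·exp(−kt) = 13.53·0.2528 = 3.420 mg/L.
At the second outfall, C = (31970·3.420 + 5940·461.0) / (31970 + 5940) = 75.12 mg/L.

75.1 mg/L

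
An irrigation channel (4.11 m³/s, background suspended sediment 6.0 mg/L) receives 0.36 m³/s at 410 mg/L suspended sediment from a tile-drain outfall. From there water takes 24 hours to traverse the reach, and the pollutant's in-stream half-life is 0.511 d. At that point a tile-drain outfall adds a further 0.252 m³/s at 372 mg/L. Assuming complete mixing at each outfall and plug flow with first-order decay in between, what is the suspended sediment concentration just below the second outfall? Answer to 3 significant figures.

After mixing, C = (4.110·6.000 + 0.3600·410.0) / 4.470 = 172.3/4.470 = 38.54 mg/L; combined flow 4.470 m³/s.
Half-life 0.511 d → k = ln 2 / 0.511 = 1.356 d⁻¹.
After decay, C = 38.54 × e^(−kt) = 38.54 × 0.2576 = 9.926 mg/L.
Second outfall: C = (4.470·9.926 + 0.2520·372.0)/4.722 = 29.25 mg/L.

29.2 mg/L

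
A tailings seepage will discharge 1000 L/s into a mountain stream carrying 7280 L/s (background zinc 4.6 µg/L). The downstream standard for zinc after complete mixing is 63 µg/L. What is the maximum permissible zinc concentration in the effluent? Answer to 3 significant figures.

488 µg/L

At the limit, (Qr·Cr + Qe·Cₑ)/(Qr + Qe) = 63:
Cₑ = (8280·63 − 7280·4.600) / 1000 = 488.2 µg/L.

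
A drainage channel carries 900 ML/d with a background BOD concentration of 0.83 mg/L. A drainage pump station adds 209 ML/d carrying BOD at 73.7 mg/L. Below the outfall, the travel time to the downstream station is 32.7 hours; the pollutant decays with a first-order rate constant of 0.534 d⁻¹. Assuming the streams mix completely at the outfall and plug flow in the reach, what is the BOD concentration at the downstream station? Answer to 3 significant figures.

7.04 mg/L

Flow-weighted average: C = (900.0·0.8300 + 209.0·73.70) / 1109 = 16150/1109 = 14.56 mg/L.
First-order decay: C = 14.56·exp(−k·t) = 14.56·0.4831 = 7.035 mg/L.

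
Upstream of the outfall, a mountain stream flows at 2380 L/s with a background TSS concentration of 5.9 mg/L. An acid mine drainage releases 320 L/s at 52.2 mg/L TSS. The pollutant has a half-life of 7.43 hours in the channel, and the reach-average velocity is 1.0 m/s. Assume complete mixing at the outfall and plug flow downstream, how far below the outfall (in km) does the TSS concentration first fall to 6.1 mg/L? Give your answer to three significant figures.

Flow-weighted average: C = (2380·5.900 + 320.0·52.20) / 2700 = 30750/2700 = 11.39 mg/L.
Half-life 7.43 h → k = ln 2 / 7.43 = 0.09329 h⁻¹ = 2.239 d⁻¹.
Set 11.39·exp(−k·t) = 6.1 → t = ln(11.39/6.1)/k = 24090 s = 6.691 h.
Distance = v·t = 1.0·24090 = 24090 m = 24.09 km.

24.1 km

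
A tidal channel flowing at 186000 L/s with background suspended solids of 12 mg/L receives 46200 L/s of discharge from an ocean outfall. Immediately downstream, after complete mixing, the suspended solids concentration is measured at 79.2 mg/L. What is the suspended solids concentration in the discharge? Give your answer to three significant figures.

350 mg/L

Mass balance: 186000·12.00 + 46200·Cₑ = 232200·79.20
→ Cₑ = (232200·79.20 − 186000·12.00) / 46200 = 349.7 mg/L.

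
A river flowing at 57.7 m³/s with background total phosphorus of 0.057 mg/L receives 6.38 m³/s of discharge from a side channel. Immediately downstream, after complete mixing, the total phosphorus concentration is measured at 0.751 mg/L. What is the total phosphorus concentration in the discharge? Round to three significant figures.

7.03 mg/L

Mass balance: 57.70·0.05700 + 6.380·Cₑ = 64.08·0.7510
→ Cₑ = (64.08·0.7510 − 57.70·0.05700) / 6.380 = 7.027 mg/L.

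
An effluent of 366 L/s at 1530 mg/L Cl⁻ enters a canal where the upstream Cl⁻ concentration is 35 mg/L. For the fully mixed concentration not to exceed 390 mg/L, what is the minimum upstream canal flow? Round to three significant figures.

Set C_mix = 390: (Q·35.00 + 366.0·1530) / (Q + 366.0) = 390
→ Q = 366.0·(1530 − 390)/(390 − 35.00) = 1175 L/s.

1180 L/s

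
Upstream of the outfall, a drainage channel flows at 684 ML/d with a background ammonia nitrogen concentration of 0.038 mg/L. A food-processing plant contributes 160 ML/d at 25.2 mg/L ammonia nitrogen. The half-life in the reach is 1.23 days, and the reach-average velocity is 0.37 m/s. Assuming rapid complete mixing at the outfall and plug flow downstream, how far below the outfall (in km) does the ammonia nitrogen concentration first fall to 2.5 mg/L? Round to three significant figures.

Conservation of mass: C = (684.0·0.03800 + 160.0·25.20) / 844.0 = 4058/844.0 = 4.808 mg/L.
Half-life 1.23 d → k = ln 2 / 1.23 = 0.5635 d⁻¹.
Set 4.808·exp(−k·t) = 2.5 → t = ln(4.808/2.5)/k = 100300 s = 27.85 h.
Distance = v·t = 0.37·100300 = 37100 m = 37.10 km.

37.1 km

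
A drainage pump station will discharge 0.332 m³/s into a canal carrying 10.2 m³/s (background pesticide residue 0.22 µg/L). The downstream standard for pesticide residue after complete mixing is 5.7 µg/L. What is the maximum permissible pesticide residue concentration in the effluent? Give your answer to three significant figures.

At the limit, (Qr·Cr + Qe·Cₑ)/(Qr + Qe) = 5.7:
Cₑ = (10.53·5.7 − 10.20·0.2200) / 0.3320 = 174.1 µg/L.

174 µg/L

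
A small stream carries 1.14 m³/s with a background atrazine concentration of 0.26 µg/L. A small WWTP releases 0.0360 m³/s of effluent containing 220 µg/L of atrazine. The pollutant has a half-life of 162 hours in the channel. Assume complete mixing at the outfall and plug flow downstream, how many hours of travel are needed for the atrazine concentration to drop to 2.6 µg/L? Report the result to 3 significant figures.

After mixing, C = (1.140·0.2600 + 0.03600·220.0) / 1.176 = 8.216/1.176 = 6.987 µg/L.
Half-life 162 h → k = ln 2 / 162 = 0.004279 h⁻¹ = 0.1027 d⁻¹.
6.987·exp(−k·t) = 2.6 → t = ln(6.987/2.6)/k = 831700 s = 231.0 h.

231 h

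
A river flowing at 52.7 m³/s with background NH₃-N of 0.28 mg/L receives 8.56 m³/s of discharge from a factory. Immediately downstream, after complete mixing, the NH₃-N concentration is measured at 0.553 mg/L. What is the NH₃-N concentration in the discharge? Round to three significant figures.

Mass balance: 52.70·0.2800 + 8.560·Cₑ = 61.26·0.5530
→ Cₑ = (61.26·0.5530 − 52.70·0.2800) / 8.560 = 2.234 mg/L.

2.23 mg/L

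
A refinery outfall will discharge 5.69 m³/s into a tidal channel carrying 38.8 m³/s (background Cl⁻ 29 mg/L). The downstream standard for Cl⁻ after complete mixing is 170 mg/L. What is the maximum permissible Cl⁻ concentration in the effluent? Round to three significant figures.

At the limit, (Qr·Cr + Qe·Cₑ)/(Qr + Qe) = 170:
Cₑ = (44.49·170 − 38.80·29.00) / 5.690 = 1131 mg/L.

1130 mg/L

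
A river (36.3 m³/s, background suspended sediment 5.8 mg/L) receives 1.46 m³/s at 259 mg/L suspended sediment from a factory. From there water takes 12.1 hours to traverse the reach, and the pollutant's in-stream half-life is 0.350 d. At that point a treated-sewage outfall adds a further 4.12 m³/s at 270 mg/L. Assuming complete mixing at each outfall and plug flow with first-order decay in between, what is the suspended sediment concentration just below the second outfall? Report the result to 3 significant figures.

After mixing, C = (36.30·5.800 + 1.460·259.0) / 37.76 = 588.7/37.76 = 15.59 mg/L; combined flow 37.76 m³/s.
Half-life 0.350 d → k = ln 2 / 0.350 = 1.980 d⁻¹.
After decay, C = 15.59 × e^(−kt) = 15.59 × 0.3684 = 5.744 mg/L.
Second outfall: C = (37.76·5.744 + 4.120·270.0)/41.88 = 31.74 mg/L.

31.7 mg/L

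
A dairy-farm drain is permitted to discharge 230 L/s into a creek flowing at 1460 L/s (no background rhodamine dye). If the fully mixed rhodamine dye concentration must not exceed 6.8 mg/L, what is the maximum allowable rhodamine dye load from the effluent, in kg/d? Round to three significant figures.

Mass balance at the limit: 1460·0 + 230.0·Cₑ = 1690·6.8 → Cₑ = 49.97 mg/L.
230.0 L/s = 0.2300 m³/s. Load = 0.2300 m³/s × 49.97 g/m³ × 86 400 s/d = 992.9 kg/d.

993 kg/d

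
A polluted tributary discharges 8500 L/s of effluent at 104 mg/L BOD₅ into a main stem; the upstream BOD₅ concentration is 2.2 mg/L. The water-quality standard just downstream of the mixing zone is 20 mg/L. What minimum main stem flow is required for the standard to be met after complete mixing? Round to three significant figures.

Set C_mix = 20: (Q·2.200 + 8500·104.0) / (Q + 8500) = 20
→ Q = 8500·(104.0 − 20)/(20 − 2.200) = 40110 L/s.

40100 L/s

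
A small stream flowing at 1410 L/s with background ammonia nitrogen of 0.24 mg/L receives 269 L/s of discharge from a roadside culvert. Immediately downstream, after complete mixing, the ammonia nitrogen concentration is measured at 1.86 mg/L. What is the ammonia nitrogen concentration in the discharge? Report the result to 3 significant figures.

10.4 mg/L

Mass balance: 1410·0.2400 + 269.0·Cₑ = 1679·1.860
→ Cₑ = (1679·1.860 − 1410·0.2400) / 269.0 = 10.35 mg/L.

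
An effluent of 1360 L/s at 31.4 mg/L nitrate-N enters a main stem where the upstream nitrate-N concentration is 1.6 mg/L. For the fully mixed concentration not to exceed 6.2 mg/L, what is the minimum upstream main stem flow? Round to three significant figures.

7450 L/s

Set C_mix = 6.2: (Q·1.600 + 1360·31.40) / (Q + 1360) = 6.2
→ Q = 1360·(31.40 − 6.2)/(6.2 − 1.600) = 7450 L/s.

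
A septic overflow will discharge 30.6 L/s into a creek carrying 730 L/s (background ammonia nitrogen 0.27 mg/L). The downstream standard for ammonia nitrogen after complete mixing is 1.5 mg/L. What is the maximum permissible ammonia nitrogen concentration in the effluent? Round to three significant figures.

At the limit, (Qr·Cr + Qe·Cₑ)/(Qr + Qe) = 1.5:
Cₑ = (760.6·1.5 − 730.0·0.2700) / 30.60 = 30.84 mg/L.

30.8 mg/L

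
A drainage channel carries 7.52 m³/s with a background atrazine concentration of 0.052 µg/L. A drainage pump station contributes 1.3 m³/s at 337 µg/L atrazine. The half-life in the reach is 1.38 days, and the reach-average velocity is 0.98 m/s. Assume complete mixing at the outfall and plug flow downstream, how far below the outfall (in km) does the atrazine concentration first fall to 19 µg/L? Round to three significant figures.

Flow-weighted average: C = (7.520·0.05200 + 1.300·337.0) / 8.820 = 438.5/8.820 = 49.72 µg/L.
Half-life 1.38 d → k = ln 2 / 1.38 = 0.5023 d⁻¹.
Set 49.72·exp(−k·t) = 19 → t = ln(49.72/19)/k = 165500 s = 45.96 h.
Distance = v·t = 0.98·165500 = 162100 m = 162.1 km.

162 km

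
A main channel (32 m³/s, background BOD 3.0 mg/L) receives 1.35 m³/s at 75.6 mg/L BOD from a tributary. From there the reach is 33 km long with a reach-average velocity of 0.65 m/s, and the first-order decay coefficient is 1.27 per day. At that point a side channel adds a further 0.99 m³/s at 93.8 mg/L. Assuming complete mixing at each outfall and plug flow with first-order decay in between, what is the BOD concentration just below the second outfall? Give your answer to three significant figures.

5.44 mg/L

Flow-weighted average: C = (32.00·3.000 + 1.350·75.60) / 33.35 = 198.1/33.35 = 5.939 mg/L; combined flow 33.35 m³/s.
Travel time t = 33·1000 / 0.65 = 50770 s = 14.10 h.
Applying C = C₀e^(−kt): 5.939 × 0.4741 = 2.816 mg/L.
Second outfall: C = (33.35·2.816 + 0.9900·93.80)/34.34 = 5.439 mg/L.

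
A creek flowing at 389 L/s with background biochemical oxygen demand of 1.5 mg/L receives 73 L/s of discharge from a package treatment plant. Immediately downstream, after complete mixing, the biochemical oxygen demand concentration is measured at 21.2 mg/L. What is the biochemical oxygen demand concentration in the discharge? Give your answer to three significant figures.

Mass balance: 389.0·1.500 + 73.00·Cₑ = 462.0·21.20
→ Cₑ = (462.0·21.20 − 389.0·1.500) / 73.00 = 126.2 mg/L.

126 mg/L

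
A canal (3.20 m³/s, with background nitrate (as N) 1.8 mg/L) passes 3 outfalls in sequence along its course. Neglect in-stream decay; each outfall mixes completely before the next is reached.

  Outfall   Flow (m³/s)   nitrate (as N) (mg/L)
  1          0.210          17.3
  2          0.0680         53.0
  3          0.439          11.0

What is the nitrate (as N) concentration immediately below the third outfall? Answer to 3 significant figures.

4.55 mg/L

After outfall 1: Q = 3.200 + 0.2100 = 3.410 m³/s; C = (3.200·1.800 + 0.2100·17.30)/3.410 = 2.755 mg/L.
After outfall 2: Q = 3.410 + 0.06800 = 3.478 m³/s; C = (3.410·2.755 + 0.06800·53.00)/3.478 = 3.737 mg/L.
After outfall 3: Q = 3.478 + 0.4390 = 3.917 m³/s; C = (3.478·3.737 + 0.4390·11.00)/3.917 = 4.551 mg/L.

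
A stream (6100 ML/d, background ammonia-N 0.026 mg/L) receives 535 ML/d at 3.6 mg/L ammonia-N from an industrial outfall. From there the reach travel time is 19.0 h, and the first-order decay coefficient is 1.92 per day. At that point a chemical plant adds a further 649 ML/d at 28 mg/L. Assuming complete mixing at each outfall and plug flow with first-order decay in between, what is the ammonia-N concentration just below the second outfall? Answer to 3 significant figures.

2.56 mg/L

After mixing, C = (6100·0.02600 + 535.0·3.600) / 6635 = 2085/6635 = 0.3142 mg/L; combined flow 6635 ML/d.
Decay over the reach: 0.3142·exp(−kt) = 0.3142·0.2187 = 0.06872 mg/L.
At the second outfall, C = (6635·0.06872 + 649.0·28.00) / (6635 + 649.0) = 2.557 mg/L.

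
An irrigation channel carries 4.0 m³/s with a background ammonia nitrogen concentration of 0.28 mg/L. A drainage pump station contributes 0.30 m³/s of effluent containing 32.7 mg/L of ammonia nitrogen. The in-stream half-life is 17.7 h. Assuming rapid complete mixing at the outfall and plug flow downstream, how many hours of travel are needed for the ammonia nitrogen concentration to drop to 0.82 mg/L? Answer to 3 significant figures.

Mass balance: C = (4.000·0.2800 + 0.3000·32.70) / 4.300 = 10.93/4.300 = 2.542 mg/L.
Half-life 17.7 h → k = ln 2 / 17.7 = 0.03916 h⁻¹ = 0.9399 d⁻¹.
2.542·exp(−k·t) = 0.82 → t = ln(2.542/0.82)/k = 104000 s = 28.89 h.

28.9 h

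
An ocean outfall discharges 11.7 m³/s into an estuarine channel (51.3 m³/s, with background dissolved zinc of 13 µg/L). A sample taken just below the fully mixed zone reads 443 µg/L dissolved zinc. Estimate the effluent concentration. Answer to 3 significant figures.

Mass balance: 51.30·13.00 + 11.70·Cₑ = 63.00·443.0
→ Cₑ = (63.00·443.0 − 51.30·13.00) / 11.70 = 2328 µg/L.

2330 µg/L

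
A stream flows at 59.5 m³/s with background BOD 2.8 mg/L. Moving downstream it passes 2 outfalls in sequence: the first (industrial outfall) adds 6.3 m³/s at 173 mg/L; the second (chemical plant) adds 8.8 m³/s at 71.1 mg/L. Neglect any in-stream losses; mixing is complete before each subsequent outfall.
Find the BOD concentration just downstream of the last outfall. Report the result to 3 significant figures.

After outfall 1: Q = 59.50 + 6.300 = 65.80 m³/s; C = (59.50·2.800 + 6.300·173.0)/65.80 = 19.10 mg/L.
After outfall 2: Q = 65.80 + 8.800 = 74.60 m³/s; C = (65.80·19.10 + 8.800·71.10)/74.60 = 25.23 mg/L.

25.2 mg/L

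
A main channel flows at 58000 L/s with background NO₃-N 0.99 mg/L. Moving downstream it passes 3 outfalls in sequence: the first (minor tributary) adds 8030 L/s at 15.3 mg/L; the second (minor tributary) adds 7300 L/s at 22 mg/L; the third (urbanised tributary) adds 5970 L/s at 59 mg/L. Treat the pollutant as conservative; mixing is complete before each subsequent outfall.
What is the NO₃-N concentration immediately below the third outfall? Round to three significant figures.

After outfall 1: Q = 58000 + 8030 = 66030 L/s; C = (58000·0.9900 + 8030·15.30)/66030 = 2.730 mg/L.
After outfall 2: Q = 66030 + 7300 = 73330 L/s; C = (66030·2.730 + 7300·22.00)/73330 = 4.649 mg/L.
After outfall 3: Q = 73330 + 5970 = 79300 L/s; C = (73330·4.649 + 5970·59.00)/79300 = 8.740 mg/L.

8.74 mg/L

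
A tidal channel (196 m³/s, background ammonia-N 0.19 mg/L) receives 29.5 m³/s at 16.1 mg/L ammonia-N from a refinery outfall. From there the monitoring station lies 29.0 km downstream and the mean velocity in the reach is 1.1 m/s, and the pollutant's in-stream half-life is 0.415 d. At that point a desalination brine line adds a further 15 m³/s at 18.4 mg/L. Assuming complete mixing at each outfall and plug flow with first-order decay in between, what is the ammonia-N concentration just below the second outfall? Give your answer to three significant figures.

Mixed concentration C = ΣQC/ΣQ = (196.0·0.1900 + 29.50·16.10) / 225.5 = 512.2/225.5 = 2.271 mg/L; combined flow 225.5 m³/s.
Travel time t = 29.0·1000 / 1.1 = 26360 s = 7.323 h.
Half-life 0.415 d → k = ln 2 / 0.415 = 1.670 d⁻¹.
After decay, C = 2.271 × e^(−kt) = 2.271 × 0.6007 = 1.364 mg/L.
Second outfall: C = (225.5·1.364 + 15.00·18.40)/240.5 = 2.427 mg/L.

2.43 mg/L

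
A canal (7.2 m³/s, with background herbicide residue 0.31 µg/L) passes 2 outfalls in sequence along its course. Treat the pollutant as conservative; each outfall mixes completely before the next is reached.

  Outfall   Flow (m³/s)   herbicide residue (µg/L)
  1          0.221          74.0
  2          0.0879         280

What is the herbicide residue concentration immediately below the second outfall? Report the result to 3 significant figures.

5.75 µg/L

After outfall 1: Q = 7.200 + 0.2210 = 7.421 m³/s; C = (7.200·0.3100 + 0.2210·74.00)/7.421 = 2.505 µg/L.
After outfall 2: Q = 7.421 + 0.08790 = 7.509 m³/s; C = (7.421·2.505 + 0.08790·280.0)/7.509 = 5.753 µg/L.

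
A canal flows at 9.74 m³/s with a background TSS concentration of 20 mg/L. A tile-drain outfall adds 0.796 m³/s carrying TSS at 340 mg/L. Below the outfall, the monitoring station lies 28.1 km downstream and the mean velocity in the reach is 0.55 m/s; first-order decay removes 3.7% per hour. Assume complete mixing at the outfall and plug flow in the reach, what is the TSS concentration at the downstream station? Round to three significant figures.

After mixing, C = (9.740·20.00 + 0.7960·340.0) / 10.54 = 465.4/10.54 = 44.18 mg/L.
Travel time t = 28.1·1000 / 0.55 = 51090 s = 14.19 h.
3.7%/h lost → k = −ln(1 − 0.037) = 0.03770 h⁻¹.
Decay over the reach: 44.18·exp(−kt) = 44.18·0.5856 = 25.87 mg/L.

25.9 mg/L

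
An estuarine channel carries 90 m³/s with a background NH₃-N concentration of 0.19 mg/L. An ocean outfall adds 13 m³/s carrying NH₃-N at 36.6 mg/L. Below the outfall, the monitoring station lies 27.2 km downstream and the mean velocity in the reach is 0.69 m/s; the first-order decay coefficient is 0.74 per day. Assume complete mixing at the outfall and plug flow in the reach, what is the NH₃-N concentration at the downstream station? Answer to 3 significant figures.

Conservation of mass: C = (90.00·0.1900 + 13.00·36.60) / 103.0 = 492.9/103.0 = 4.785 mg/L.
Travel time t = 27.2·1000 / 0.69 = 39420 s = 10.95 h.
After decay, C = 4.785 × e^(−kt) = 4.785 × 0.7135 = 3.414 mg/L.

3.41 mg/L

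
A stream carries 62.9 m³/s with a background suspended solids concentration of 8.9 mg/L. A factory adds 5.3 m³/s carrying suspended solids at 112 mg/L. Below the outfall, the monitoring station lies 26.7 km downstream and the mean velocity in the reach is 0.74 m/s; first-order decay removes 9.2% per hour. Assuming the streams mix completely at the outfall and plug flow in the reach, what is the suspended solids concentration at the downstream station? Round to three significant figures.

6.43 mg/L

Mass balance: C = (62.90·8.900 + 5.300·112.0) / 68.20 = 1153/68.20 = 16.91 mg/L.
Travel time t = 26.7·1000 / 0.74 = 36080 s = 10.02 h.
9.2%/h lost → k = −ln(1 − 0.092) = 0.09651 h⁻¹.
Decay over the reach: 16.91·exp(−kt) = 16.91·0.3801 = 6.429 mg/L.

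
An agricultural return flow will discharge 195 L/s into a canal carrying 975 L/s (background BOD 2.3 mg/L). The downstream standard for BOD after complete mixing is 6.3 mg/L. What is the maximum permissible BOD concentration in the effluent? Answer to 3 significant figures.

26.3 mg/L

At the limit, (Qr·Cr + Qe·Cₑ)/(Qr + Qe) = 6.3:
Cₑ = (1170·6.3 − 975.0·2.300) / 195.0 = 26.30 mg/L.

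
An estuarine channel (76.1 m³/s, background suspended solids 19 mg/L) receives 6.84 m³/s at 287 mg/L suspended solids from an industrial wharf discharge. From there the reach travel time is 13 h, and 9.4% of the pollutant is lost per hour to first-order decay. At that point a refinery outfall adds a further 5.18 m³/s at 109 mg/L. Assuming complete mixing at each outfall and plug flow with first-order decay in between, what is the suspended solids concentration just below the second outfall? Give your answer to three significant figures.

Mass balance: C = (76.10·19.00 + 6.840·287.0) / 82.94 = 3409/82.94 = 41.10 mg/L; combined flow 82.94 m³/s.
9.4%/h lost → k = −ln(1 − 0.094) = 0.09872 h⁻¹.
Applying C = C₀e^(−kt): 41.10 × 0.2771 = 11.39 mg/L.
At the second outfall, C = (82.94·11.39 + 5.180·109.0) / (82.94 + 5.180) = 17.13 mg/L.

17.1 mg/L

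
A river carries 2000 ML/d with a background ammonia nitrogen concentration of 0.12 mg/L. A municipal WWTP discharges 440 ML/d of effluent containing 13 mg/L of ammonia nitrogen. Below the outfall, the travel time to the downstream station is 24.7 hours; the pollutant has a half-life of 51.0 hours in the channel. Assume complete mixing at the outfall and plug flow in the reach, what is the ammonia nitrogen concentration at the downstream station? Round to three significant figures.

1.75 mg/L

Mass balance: C = (2000·0.1200 + 440.0·13.00) / 2440 = 5960/2440 = 2.443 mg/L.
Half-life 51.0 h → k = ln 2 / 51.0 = 0.01359 h⁻¹ = 0.3262 d⁻¹.
After decay, C = 2.443 × e^(−kt) = 2.443 × 0.7148 = 1.746 mg/L.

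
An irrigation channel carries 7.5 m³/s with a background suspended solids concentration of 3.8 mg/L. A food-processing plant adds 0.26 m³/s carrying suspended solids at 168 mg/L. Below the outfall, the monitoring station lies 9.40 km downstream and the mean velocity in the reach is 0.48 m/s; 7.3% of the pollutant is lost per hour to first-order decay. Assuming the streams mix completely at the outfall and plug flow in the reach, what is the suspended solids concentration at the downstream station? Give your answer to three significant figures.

6.16 mg/L

Mixed concentration C = ΣQC/ΣQ = (7.500·3.800 + 0.2600·168.0) / 7.760 = 72.18/7.760 = 9.302 mg/L.
Travel time t = 9.40·1000 / 0.48 = 19580 s = 5.440 h.
7.3%/h lost → k = −ln(1 − 0.073) = 0.07580 h⁻¹.
Applying C = C₀e^(−kt): 9.302 × 0.6621 = 6.159 mg/L.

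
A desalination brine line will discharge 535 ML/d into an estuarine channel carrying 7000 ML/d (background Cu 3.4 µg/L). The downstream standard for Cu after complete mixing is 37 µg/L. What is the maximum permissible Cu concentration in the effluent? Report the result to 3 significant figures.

477 µg/L

At the limit, (Qr·Cr + Qe·Cₑ)/(Qr + Qe) = 37:
Cₑ = (7535·37 − 7000·3.400) / 535.0 = 476.6 µg/L.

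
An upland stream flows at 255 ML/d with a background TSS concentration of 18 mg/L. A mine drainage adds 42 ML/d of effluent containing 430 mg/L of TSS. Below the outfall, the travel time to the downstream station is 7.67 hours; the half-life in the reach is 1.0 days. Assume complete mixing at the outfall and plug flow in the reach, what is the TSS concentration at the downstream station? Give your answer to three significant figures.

After mixing, C = (255.0·18.00 + 42.00·430.0) / 297.0 = 22650/297.0 = 76.26 mg/L.
Half-life 1.0 d → k = ln 2 / 1.0 = 0.6931 d⁻¹.
After decay, C = 76.26 × e^(−kt) = 76.26 × 0.8013 = 61.11 mg/L.

61.1 mg/L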